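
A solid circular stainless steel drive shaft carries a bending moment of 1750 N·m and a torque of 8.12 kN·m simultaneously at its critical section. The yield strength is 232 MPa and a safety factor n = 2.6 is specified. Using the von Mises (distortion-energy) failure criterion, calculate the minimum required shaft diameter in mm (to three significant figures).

d = 93.9 mm

σ_allow = σ_y/n = 232/2.6 = 89.23 MPa.
For a solid shaft σ_b = 32M/(πd³) and τ = 16T/(πd³), so the von Mises stress is σ' = (16/πd³)·√(4M²+3T²).
√(4M²+3T²) = √(4×(1.750×10^6)² + 3×(8.120×10^6)²) = 1.449×10^7 N·mm.
d³ = 16×1.449×10^7/(π×89.23) = 827200 mm³.
d = 93.87 mm.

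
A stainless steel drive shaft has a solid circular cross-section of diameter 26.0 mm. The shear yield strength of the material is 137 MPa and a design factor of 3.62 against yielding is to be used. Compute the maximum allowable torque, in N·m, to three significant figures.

τ_allow = 137/3.62 = 37.85 MPa.
For a solid shaft T_allow = τ_allow·πd³/16; πd³/16 = π×26.0³/16 = 3451 mm³.
T_allow = 37.85×3451 = 130600 N·mm = 130.6 N·m.

T_allow = 131 N·m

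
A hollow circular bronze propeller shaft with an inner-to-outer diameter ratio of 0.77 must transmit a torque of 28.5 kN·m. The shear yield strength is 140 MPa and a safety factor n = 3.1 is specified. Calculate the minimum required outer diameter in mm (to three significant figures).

d_o = 170 mm

τ_allow = 140/3.1 = 45.16 MPa.
For a hollow shaft τ = 16T/[πd_o³(1−k⁴)] with k = 0.77, so 1−k⁴ = 0.6485.
d_o³ = 16T/[π τ_allow (1−k⁴)] = 16×2.8500×10^7/(π×45.16×0.6485) = 4.956×10^6 mm³.
d_o = 170.5 mm.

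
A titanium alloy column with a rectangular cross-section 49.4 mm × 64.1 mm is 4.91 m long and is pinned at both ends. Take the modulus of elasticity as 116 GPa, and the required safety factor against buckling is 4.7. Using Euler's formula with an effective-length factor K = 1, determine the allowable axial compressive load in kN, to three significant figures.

P_allow = 6.51 kN

Buckling occurs about the weak axis: I_min = h·b³/12 = 64.1×49.4³/12 = 644000 mm⁴ (b = 49.4 mm is the smaller dimension).
Effective length L_e = KL = 1×4.91 m = 4910 mm.
Euler critical load P_cr = π²EI/L_e² = π²×116000×644000/4910² = 30580 N.
P_allow = P_cr/n = 30580/4.7 = 6507 N.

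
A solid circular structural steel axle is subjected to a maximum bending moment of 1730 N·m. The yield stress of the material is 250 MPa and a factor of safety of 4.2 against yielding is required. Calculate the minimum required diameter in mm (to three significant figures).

σ_allow = 250/4.2 = 59.52 MPa.
For a solid circular section σ = 32M/(πd³), so d³ = 32M/(π σ_allow) = 32×1730000/(π×59.52) = 296000 mm³.
d = 66.65 mm.

d = 66.6 mm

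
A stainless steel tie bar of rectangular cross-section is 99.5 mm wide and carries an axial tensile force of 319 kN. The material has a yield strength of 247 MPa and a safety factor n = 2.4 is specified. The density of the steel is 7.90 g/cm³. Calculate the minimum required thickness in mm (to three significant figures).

σ_allow = 247/2.4 = 102.9 MPa.
Required area A = F/σ_allow = 319000/102.9 = 3100 mm².
t = A/w = 3100/99.5 = 31.15 mm.

t = 31.2 mm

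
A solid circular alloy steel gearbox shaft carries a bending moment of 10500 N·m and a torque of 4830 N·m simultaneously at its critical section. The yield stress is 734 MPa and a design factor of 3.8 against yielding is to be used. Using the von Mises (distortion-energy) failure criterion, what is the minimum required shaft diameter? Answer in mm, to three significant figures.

σ_allow = σ_y/n = 734/3.8 = 193.2 MPa.
For a solid shaft σ_b = 32M/(πd³) and τ = 16T/(πd³), so the von Mises stress is σ' = (16/πd³)·√(4M²+3T²).
√(4M²+3T²) = √(4×(1.050×10^7)² + 3×(4.830×10^6)²) = 2.261×10^7 N·mm.
d³ = 16×2.261×10^7/(π×193.2) = 596000 mm³.
d = 84.16 mm.

d = 84.2 mm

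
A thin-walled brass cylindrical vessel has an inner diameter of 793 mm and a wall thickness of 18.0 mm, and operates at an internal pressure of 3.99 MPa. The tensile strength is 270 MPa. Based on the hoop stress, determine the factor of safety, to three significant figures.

σ_h = pD/(2t) = 3.99×793/(2×18.0) = 87.89 MPa.
n = 270/87.89 = 3.072.

n = 3.07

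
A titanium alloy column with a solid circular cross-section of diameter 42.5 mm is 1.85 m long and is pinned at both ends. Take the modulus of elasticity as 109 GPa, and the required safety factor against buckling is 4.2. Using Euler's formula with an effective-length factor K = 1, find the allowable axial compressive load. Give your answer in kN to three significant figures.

I = πd⁴/64 = π×42.5⁴/64 = 160100 mm⁴.
Effective length L_e = KL = 1×1.85 m = 1850 mm.
Euler critical load P_cr = π²EI/L_e² = π²×109000×160100/1850² = 50340 N.
P_allow = P_cr/n = 50340/4.2 = 11990 N.

P_allow = 12.0 kN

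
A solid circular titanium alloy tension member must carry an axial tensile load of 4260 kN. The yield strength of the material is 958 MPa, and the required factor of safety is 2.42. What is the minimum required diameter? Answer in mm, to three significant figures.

d = 117 mm

Allowable stress σ_allow = 958/2.42 = 395.9 MPa.
Required area A = F/σ_allow = 4260000/395.9 = 10760 mm².
A = πd²/4 → d = √(4A/π) = 117.1 mm.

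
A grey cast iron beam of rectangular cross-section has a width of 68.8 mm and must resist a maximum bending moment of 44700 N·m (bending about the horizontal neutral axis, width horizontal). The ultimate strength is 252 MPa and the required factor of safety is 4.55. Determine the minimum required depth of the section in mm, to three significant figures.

σ_allow = 252/4.55 = 55.38 MPa.
For a rectangular section σ = 6M/(bh²), so h² = 6M/(b σ_allow) = 6×4.4700×10^7/(68.8×55.38) = 70390 mm².
h = 265.3 mm.

h = 265 mm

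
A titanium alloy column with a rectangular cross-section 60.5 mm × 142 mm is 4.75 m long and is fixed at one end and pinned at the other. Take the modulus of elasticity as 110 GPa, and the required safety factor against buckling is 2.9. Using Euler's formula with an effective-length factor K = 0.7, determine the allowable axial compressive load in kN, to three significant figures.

P_allow = 88.7 kN

Buckling occurs about the weak axis: I_min = h·b³/12 = 142×60.5³/12 = 2.620×10^6 mm⁴ (b = 60.5 mm is the smaller dimension).
Effective length L_e = KL = 0.7×4.75 m = 3325 mm.
Euler critical load P_cr = π²EI/L_e² = π²×110000×2.620×10^6/3325² = 257300 N.
P_allow = P_cr/n = 257300/2.9 = 88730 N.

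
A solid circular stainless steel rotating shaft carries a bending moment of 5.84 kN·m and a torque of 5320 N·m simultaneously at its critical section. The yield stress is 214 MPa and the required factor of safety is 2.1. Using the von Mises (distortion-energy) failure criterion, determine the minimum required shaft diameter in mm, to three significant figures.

d = 90.6 mm

σ_allow = σ_y/n = 214/2.1 = 101.9 MPa.
For a solid shaft σ_b = 32M/(πd³) and τ = 16T/(πd³), so the von Mises stress is σ' = (16/πd³)·√(4M²+3T²).
√(4M²+3T²) = √(4×(5.840×10^6)² + 3×(5.320×10^6)²) = 1.488×10^7 N·mm.
d³ = 16×1.488×10^7/(π×101.9) = 743500 mm³.
d = 90.59 mm.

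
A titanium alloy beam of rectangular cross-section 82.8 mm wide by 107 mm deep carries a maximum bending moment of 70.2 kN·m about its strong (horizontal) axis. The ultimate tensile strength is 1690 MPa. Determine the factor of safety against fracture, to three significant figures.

n = 3.80

Section modulus S = bh²/6 = 82.8×107²/6 = 158000 mm³.
σ = M/S = 7.0200×10^7/158000 = 444.3 MPa.
n = 1690/444.3 = 3.804.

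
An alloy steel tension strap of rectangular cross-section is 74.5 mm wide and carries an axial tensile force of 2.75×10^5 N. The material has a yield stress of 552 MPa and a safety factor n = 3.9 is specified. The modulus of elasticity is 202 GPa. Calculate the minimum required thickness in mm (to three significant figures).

t = 26.1 mm

σ_allow = 552/3.9 = 141.5 MPa.
Required area A = F/σ_allow = 275000/141.5 = 1943 mm².
t = A/w = 1943/74.5 = 26.08 mm.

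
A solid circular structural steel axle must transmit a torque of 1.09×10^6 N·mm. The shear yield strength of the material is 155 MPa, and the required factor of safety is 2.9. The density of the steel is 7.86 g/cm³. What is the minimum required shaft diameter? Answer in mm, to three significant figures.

d = 47.0 mm

Allowable shear stress τ_allow = 155/2.9 = 53.45 MPa.
For a solid shaft τ = 16T/(πd³), so d³ = 16T/(π τ_allow) = 16×1090000/(π×53.45) = 103900 mm³.
d = (103900)^(1/3) = 47.01 mm.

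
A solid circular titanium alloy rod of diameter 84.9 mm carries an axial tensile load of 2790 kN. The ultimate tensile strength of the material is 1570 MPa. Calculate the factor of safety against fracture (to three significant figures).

n = 3.19

A = πd²/4 = 5661 mm².
σ = F/A = 2790000/5661 = 492.8 MPa.
n = 1570/492.8 = 3.186.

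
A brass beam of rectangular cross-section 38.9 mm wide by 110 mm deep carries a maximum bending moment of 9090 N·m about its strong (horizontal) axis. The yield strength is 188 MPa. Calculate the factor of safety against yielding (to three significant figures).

Section modulus S = bh²/6 = 38.9×110²/6 = 78450 mm³.
σ = M/S = 9090000/78450 = 115.9 MPa.
n = 188/115.9 = 1.622.

n = 1.62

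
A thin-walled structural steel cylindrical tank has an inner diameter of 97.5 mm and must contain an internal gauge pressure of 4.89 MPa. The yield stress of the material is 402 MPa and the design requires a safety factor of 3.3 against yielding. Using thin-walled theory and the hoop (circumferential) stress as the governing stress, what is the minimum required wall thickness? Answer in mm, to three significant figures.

t = 1.96 mm

σ_allow = 402/3.3 = 121.8 MPa.
Hoop stress σ_h = pD/(2t), so t = pD/(2σ_allow) = 4.89×97.5/(2×121.8) = 1.957 mm.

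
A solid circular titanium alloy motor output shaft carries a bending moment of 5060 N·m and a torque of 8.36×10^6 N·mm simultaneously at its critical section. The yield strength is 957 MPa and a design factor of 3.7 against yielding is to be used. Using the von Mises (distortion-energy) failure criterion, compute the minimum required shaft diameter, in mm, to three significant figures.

d = 70.3 mm

σ_allow = σ_y/n = 957/3.7 = 258.6 MPa.
For a solid shaft σ_b = 32M/(πd³) and τ = 16T/(πd³), so the von Mises stress is σ' = (16/πd³)·√(4M²+3T²).
√(4M²+3T²) = √(4×(5.060×10^6)² + 3×(8.360×10^6)²) = 1.767×10^7 N·mm.
d³ = 16×1.767×10^7/(π×258.6) = 347900 mm³.
d = 70.33 mm.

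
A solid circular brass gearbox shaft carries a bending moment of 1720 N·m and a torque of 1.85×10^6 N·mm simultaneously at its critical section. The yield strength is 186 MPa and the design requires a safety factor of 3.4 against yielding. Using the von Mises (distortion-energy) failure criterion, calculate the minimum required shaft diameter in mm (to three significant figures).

d = 75.9 mm

σ_allow = σ_y/n = 186/3.4 = 54.71 MPa.
For a solid shaft σ_b = 32M/(πd³) and τ = 16T/(πd³), so the von Mises stress is σ' = (16/πd³)·√(4M²+3T²).
√(4M²+3T²) = √(4×(1.720×10^6)² + 3×(1.850×10^6)²) = 4.701×10^6 N·mm.
d³ = 16×4.701×10^6/(π×54.71) = 437700 mm³.
d = 75.92 mm.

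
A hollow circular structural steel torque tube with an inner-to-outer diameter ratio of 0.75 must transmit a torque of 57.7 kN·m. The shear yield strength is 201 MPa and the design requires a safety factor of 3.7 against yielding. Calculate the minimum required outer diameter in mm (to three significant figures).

τ_allow = 201/3.7 = 54.32 MPa.
For a hollow shaft τ = 16T/[πd_o³(1−k⁴)] with k = 0.75, so 1−k⁴ = 0.6836.
d_o³ = 16T/[π τ_allow (1−k⁴)] = 16×5.7700×10^7/(π×54.32×0.6836) = 7.913×10^6 mm³.
d_o = 199.3 mm.

d_o = 199 mm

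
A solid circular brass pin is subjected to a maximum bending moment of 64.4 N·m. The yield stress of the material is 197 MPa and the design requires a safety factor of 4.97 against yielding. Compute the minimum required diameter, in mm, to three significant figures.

d = 25.5 mm

σ_allow = 197/4.97 = 39.64 MPa.
For a solid circular section σ = 32M/(πd³), so d³ = 32M/(π σ_allow) = 32×64400/(π×39.64) = 16550 mm³.
d = 25.48 mm.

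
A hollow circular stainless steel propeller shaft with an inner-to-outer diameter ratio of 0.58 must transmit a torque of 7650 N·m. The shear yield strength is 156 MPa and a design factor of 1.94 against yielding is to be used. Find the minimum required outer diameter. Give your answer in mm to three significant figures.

d_o = 81.8 mm

τ_allow = 156/1.94 = 80.41 MPa.
For a hollow shaft τ = 16T/[πd_o³(1−k⁴)] with k = 0.58, so 1−k⁴ = 0.8868.
d_o³ = 16T/[π τ_allow (1−k⁴)] = 16×7650000/(π×80.41×0.8868) = 546300 mm³.
d_o = 81.75 mm.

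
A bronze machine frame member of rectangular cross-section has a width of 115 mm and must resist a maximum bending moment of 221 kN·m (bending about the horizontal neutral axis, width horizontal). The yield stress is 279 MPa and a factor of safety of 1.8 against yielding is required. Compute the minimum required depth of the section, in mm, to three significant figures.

h = 273 mm

σ_allow = 279/1.8 = 155.0 MPa.
For a rectangular section σ = 6M/(bh²), so h² = 6M/(b σ_allow) = 6×2.2100×10^8/(115×155.0) = 74390 mm².
h = 272.7 mm.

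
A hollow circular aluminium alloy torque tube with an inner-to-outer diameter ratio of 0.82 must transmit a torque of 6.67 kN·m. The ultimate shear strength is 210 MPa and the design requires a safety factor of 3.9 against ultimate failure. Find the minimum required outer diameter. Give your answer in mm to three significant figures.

τ_allow = 210/3.9 = 53.85 MPa.
For a hollow shaft τ = 16T/[πd_o³(1−k⁴)] with k = 0.82, so 1−k⁴ = 0.5479.
d_o³ = 16T/[π τ_allow (1−k⁴)] = 16×6670000/(π×53.85×0.5479) = 1.151×10^6 mm³.
d_o = 104.8 mm.

d_o = 105 mm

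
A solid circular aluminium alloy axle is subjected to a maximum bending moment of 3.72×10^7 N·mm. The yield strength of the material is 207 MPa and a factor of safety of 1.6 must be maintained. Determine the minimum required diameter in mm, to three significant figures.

σ_allow = 207/1.6 = 129.4 MPa.
For a solid circular section σ = 32M/(πd³), so d³ = 32M/(π σ_allow) = 32×3.7200×10^7/(π×129.4) = 2.929×10^6 mm³.
d = 143.1 mm.

d = 143 mm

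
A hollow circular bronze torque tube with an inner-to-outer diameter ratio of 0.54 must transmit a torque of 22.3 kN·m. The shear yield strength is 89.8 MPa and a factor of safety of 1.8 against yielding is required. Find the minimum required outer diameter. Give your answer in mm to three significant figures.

τ_allow = 89.8/1.8 = 49.89 MPa.
For a hollow shaft τ = 16T/[πd_o³(1−k⁴)] with k = 0.54, so 1−k⁴ = 0.9150.
d_o³ = 16T/[π τ_allow (1−k⁴)] = 16×2.2300×10^7/(π×49.89×0.9150) = 2.488×10^6 mm³.
d_o = 135.5 mm.

d_o = 136 mm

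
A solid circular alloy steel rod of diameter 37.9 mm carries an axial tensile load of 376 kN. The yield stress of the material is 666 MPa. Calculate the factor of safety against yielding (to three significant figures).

n = 2.00

A = πd²/4 = 1128 mm².
σ = F/A = 376000/1128 = 333.3 MPa.
n = 666/333.3 = 1.998.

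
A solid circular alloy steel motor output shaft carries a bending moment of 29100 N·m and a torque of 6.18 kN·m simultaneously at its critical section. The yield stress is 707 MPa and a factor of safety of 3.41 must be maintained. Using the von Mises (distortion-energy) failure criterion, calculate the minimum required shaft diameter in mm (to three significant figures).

σ_allow = σ_y/n = 707/3.41 = 207.3 MPa.
For a solid shaft σ_b = 32M/(πd³) and τ = 16T/(πd³), so the von Mises stress is σ' = (16/πd³)·√(4M²+3T²).
√(4M²+3T²) = √(4×(2.910×10^7)² + 3×(6.180×10^6)²) = 5.918×10^7 N·mm.
d³ = 16×5.918×10^7/(π×207.3) = 1.454×10^6 mm³.
d = 113.3 mm.

d = 113 mm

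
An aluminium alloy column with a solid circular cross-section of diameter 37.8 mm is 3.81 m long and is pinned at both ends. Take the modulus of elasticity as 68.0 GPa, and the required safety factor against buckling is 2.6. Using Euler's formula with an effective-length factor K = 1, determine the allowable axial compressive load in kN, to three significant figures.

P_allow = 1.78 kN

I = πd⁴/64 = π×37.8⁴/64 = 100200 mm⁴.
Effective length L_e = KL = 1×3.81 m = 3810 mm.
Euler critical load P_cr = π²EI/L_e² = π²×68000×100200/3810² = 4633 N.
P_allow = P_cr/n = 4633/2.6 = 1782 N.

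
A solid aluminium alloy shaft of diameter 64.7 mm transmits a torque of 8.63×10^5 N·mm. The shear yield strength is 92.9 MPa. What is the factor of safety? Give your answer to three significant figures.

n = 5.72

τ = 16T/(πd³) = 16×863000/(π×64.7³) = 16.23 MPa.
n = τ_limit/τ = 92.9/16.23 = 5.725.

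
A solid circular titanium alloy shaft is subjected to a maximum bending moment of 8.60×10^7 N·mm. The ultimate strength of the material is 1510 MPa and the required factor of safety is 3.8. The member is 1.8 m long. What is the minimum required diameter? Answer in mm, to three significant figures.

d = 130 mm

σ_allow = 1510/3.8 = 397.4 MPa.
For a solid circular section σ = 32M/(πd³), so d³ = 32M/(π σ_allow) = 32×8.6000×10^7/(π×397.4) = 2.204×10^6 mm³.
d = 130.1 mm.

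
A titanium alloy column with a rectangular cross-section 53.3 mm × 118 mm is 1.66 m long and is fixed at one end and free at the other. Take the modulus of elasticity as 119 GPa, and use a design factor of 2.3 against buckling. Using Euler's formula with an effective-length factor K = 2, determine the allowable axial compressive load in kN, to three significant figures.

Buckling occurs about the weak axis: I_min = h·b³/12 = 118×53.3³/12 = 1.489×10^6 mm⁴ (b = 53.3 mm is the smaller dimension).
Effective length L_e = KL = 2×1.66 m = 3320 mm.
Euler critical load P_cr = π²EI/L_e² = π²×119000×1.489×10^6/3320² = 158700 N.
P_allow = P_cr/n = 158700/2.3 = 68980 N.

P_allow = 69.0 kN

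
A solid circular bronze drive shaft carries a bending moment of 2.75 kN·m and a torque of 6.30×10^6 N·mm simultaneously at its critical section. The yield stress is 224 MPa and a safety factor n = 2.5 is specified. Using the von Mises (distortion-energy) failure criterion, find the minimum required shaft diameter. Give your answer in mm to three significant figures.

σ_allow = σ_y/n = 224/2.5 = 89.60 MPa.
For a solid shaft σ_b = 32M/(πd³) and τ = 16T/(πd³), so the von Mises stress is σ' = (16/πd³)·√(4M²+3T²).
√(4M²+3T²) = √(4×(2.750×10^6)² + 3×(6.300×10^6)²) = 1.222×10^7 N·mm.
d³ = 16×1.222×10^7/(π×89.60) = 694600 mm³.
d = 88.56 mm.

d = 88.6 mm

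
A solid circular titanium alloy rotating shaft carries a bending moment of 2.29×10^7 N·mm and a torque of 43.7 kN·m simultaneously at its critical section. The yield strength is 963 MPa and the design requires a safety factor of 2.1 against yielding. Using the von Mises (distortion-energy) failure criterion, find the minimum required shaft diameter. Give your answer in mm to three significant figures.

σ_allow = σ_y/n = 963/2.1 = 458.6 MPa.
For a solid shaft σ_b = 32M/(πd³) and τ = 16T/(πd³), so the von Mises stress is σ' = (16/πd³)·√(4M²+3T²).
√(4M²+3T²) = √(4×(2.290×10^7)² + 3×(4.370×10^7)²) = 8.847×10^7 N·mm.
d³ = 16×8.847×10^7/(π×458.6) = 982500 mm³.
d = 99.41 mm.

d = 99.4 mm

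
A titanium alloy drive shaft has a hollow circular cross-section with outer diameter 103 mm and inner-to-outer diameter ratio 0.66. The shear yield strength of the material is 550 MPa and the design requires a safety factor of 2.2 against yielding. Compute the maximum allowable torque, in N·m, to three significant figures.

T_allow = 43500 N·m

τ_allow = 550/2.2 = 250.0 MPa.
For a hollow shaft T_allow = τ_allow·πd_o³(1−k⁴)/16 with 1−k⁴ = 0.8103, so πd_o³(1−k⁴)/16 = 173800 mm³.
T_allow = 250.0×173800 = 4.346×10^7 N·mm = 43460 N·m.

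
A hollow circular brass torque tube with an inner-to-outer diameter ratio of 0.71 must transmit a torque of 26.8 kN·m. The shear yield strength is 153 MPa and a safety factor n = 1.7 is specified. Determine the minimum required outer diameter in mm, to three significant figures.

d_o = 127 mm

τ_allow = 153/1.7 = 90.00 MPa.
For a hollow shaft τ = 16T/[πd_o³(1−k⁴)] with k = 0.71, so 1−k⁴ = 0.7459.
d_o³ = 16T/[π τ_allow (1−k⁴)] = 16×2.6800×10^7/(π×90.00×0.7459) = 2.033×10^6 mm³.
d_o = 126.7 mm.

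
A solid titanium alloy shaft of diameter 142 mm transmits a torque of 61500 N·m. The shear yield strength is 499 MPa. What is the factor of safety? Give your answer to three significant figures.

n = 4.56

τ = 16T/(πd³) = 16×6.1500×10^7/(π×142³) = 109.4 MPa.
n = τ_limit/τ = 499/109.4 = 4.562.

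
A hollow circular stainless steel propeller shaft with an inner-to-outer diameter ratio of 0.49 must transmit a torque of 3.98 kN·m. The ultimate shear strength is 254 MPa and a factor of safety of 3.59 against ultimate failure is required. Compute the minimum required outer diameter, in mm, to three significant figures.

d_o = 67.2 mm

τ_allow = 254/3.59 = 70.75 MPa.
For a hollow shaft τ = 16T/[πd_o³(1−k⁴)] with k = 0.49, so 1−k⁴ = 0.9424.
d_o³ = 16T/[π τ_allow (1−k⁴)] = 16×3980000/(π×70.75×0.9424) = 304000 mm³.
d_o = 67.24 mm.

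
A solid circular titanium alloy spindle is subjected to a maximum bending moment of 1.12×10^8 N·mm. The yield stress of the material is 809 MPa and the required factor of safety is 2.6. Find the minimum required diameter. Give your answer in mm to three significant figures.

σ_allow = 809/2.6 = 311.2 MPa.
For a solid circular section σ = 32M/(πd³), so d³ = 32M/(π σ_allow) = 32×1.1200×10^8/(π×311.2) = 3.666×10^6 mm³.
d = 154.2 mm.

d = 154 mm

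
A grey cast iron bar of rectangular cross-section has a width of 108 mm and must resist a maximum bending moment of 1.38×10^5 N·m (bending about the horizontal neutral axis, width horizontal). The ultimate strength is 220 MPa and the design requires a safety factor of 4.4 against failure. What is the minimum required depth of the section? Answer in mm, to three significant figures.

h = 392 mm

σ_allow = 220/4.4 = 50.00 MPa.
For a rectangular section σ = 6M/(bh²), so h² = 6M/(b σ_allow) = 6×1.3800×10^8/(108×50.00) = 153300 mm².
h = 391.6 mm.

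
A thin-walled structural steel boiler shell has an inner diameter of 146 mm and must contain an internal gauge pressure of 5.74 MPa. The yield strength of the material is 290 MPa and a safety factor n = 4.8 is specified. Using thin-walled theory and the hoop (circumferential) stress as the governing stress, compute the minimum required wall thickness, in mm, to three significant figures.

t = 6.94 mm

σ_allow = 290/4.8 = 60.42 MPa.
Hoop stress σ_h = pD/(2t), so t = pD/(2σ_allow) = 5.74×146/(2×60.42) = 6.936 mm.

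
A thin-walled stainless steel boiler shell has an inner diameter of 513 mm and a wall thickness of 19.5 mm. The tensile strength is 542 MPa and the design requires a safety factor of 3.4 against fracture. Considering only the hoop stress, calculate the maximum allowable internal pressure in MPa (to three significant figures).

p_allow = 12.1 MPa

σ_allow = 542/3.4 = 159.4 MPa.
σ_h = pD/(2t) → p_allow = 2σ_allow t/D = 2×159.4×19.5/513 = 12.12 MPa.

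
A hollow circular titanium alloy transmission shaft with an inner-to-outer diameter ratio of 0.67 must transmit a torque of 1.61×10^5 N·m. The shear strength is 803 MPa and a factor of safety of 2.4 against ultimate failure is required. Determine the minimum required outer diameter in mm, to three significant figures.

τ_allow = 803/2.4 = 334.6 MPa.
For a hollow shaft τ = 16T/[πd_o³(1−k⁴)] with k = 0.67, so 1−k⁴ = 0.7985.
d_o³ = 16T/[π τ_allow (1−k⁴)] = 16×1.6100×10^8/(π×334.6×0.7985) = 3.069×10^6 mm³.
d_o = 145.3 mm.

d_o = 145 mm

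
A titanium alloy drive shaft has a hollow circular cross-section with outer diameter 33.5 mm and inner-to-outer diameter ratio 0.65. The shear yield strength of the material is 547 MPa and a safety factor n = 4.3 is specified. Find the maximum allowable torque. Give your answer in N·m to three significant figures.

T_allow = 771 N·m

τ_allow = 547/4.3 = 127.2 MPa.
For a hollow shaft T_allow = τ_allow·πd_o³(1−k⁴)/16 with 1−k⁴ = 0.8215, so πd_o³(1−k⁴)/16 = 6064 mm³.
T_allow = 127.2×6064 = 771400 N·mm = 771.4 N·m.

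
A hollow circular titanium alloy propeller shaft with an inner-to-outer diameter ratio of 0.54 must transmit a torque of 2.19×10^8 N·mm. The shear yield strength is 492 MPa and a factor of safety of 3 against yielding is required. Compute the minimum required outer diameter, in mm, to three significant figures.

τ_allow = 492/3 = 164.0 MPa.
For a hollow shaft τ = 16T/[πd_o³(1−k⁴)] with k = 0.54, so 1−k⁴ = 0.9150.
d_o³ = 16T/[π τ_allow (1−k⁴)] = 16×2.1900×10^8/(π×164.0×0.9150) = 7.433×10^6 mm³.
d_o = 195.2 mm.

d_o = 195 mm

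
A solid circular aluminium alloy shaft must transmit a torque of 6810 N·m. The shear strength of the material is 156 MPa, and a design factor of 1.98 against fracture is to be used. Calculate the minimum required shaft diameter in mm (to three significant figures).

d = 76.1 mm

Allowable shear stress τ_allow = 156/1.98 = 78.79 MPa.
For a solid shaft τ = 16T/(πd³), so d³ = 16T/(π τ_allow) = 16×6810000/(π×78.79) = 440200 mm³.
d = (440200)^(1/3) = 76.07 mm.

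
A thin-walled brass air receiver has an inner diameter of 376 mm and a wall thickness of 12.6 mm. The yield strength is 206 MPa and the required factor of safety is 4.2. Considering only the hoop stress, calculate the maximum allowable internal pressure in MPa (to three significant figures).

σ_allow = 206/4.2 = 49.05 MPa.
σ_h = pD/(2t) → p_allow = 2σ_allow t/D = 2×49.05×12.6/376 = 3.287 MPa.

p_allow = 3.29 MPa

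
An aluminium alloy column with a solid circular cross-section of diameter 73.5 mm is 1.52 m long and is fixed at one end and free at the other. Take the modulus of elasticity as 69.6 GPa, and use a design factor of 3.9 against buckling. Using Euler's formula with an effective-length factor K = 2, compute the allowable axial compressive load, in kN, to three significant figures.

P_allow = 27.3 kN

I = πd⁴/64 = π×73.5⁴/64 = 1.433×10^6 mm⁴.
Effective length L_e = KL = 2×1.52 m = 3040 mm.
Euler critical load P_cr = π²EI/L_e² = π²×69600×1.433×10^6/3040² = 106500 N.
P_allow = P_cr/n = 106500/3.9 = 27300 N.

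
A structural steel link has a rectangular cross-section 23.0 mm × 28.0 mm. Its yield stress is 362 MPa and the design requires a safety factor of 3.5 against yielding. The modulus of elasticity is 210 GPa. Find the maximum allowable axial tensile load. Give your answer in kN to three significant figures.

σ_allow = 362/3.5 = 103.4 MPa.
A = 23.0×28.0 = 644.0 mm².
F_allow = σ_allow × A = 103.4×644.0 = 66610 N.

F_allow = 66.6 kN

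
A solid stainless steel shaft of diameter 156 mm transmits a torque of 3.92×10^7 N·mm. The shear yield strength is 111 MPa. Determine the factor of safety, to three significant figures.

n = 2.11

τ = 16T/(πd³) = 16×3.9200×10^7/(π×156³) = 52.59 MPa.
n = τ_limit/τ = 111/52.59 = 2.111.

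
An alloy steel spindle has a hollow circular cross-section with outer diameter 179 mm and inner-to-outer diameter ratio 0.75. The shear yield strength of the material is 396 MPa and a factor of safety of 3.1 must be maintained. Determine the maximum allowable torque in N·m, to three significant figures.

τ_allow = 396/3.1 = 127.7 MPa.
For a hollow shaft T_allow = τ_allow·πd_o³(1−k⁴)/16 with 1−k⁴ = 0.6836, so πd_o³(1−k⁴)/16 = 769800 mm³.
T_allow = 127.7×769800 = 9.834×10^7 N·mm = 98340 N·m.

T_allow = 98300 N·m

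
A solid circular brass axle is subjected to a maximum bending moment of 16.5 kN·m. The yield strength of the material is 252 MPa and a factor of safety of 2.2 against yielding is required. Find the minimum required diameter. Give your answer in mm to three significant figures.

d = 114 mm

σ_allow = 252/2.2 = 114.5 MPa.
For a solid circular section σ = 32M/(πd³), so d³ = 32M/(π σ_allow) = 32×1.6500×10^7/(π×114.5) = 1.467×10^6 mm³.
d = 113.6 mm.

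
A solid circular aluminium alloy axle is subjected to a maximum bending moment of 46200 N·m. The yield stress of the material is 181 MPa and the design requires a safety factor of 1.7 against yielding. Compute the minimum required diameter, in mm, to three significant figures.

d = 164 mm

σ_allow = 181/1.7 = 106.5 MPa.
For a solid circular section σ = 32M/(πd³), so d³ = 32M/(π σ_allow) = 32×4.6200×10^7/(π×106.5) = 4.420×10^6 mm³.
d = 164.1 mm.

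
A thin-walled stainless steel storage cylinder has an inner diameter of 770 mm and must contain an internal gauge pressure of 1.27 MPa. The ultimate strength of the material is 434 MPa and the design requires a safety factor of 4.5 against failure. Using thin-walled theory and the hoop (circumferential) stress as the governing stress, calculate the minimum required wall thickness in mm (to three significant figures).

t = 5.07 mm

σ_allow = 434/4.5 = 96.44 MPa.
Hoop stress σ_h = pD/(2t), so t = pD/(2σ_allow) = 1.27×770/(2×96.44) = 5.070 mm.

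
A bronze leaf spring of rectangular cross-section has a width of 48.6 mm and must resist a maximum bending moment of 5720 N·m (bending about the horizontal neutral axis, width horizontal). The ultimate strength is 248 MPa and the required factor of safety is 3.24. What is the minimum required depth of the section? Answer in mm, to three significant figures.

h = 96.1 mm

σ_allow = 248/3.24 = 76.54 MPa.
For a rectangular section σ = 6M/(bh²), so h² = 6M/(b σ_allow) = 6×5720000/(48.6×76.54) = 9226 mm².
h = 96.05 mm.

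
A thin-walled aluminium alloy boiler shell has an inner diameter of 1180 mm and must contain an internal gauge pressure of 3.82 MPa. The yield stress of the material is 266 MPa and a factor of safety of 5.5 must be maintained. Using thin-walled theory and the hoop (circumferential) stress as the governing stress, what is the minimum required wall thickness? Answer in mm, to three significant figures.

σ_allow = 266/5.5 = 48.36 MPa.
Hoop stress σ_h = pD/(2t), so t = pD/(2σ_allow) = 3.82×1180/(2×48.36) = 46.60 mm.

t = 46.6 mm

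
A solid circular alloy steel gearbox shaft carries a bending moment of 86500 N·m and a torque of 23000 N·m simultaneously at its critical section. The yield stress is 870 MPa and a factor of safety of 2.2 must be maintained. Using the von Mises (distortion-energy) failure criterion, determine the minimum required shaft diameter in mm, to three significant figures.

d = 132 mm

σ_allow = σ_y/n = 870/2.2 = 395.5 MPa.
For a solid shaft σ_b = 32M/(πd³) and τ = 16T/(πd³), so the von Mises stress is σ' = (16/πd³)·√(4M²+3T²).
√(4M²+3T²) = √(4×(8.650×10^7)² + 3×(2.300×10^7)²) = 1.775×10^8 N·mm.
d³ = 16×1.775×10^8/(π×395.5) = 2.286×10^6 mm³.
d = 131.7 mm.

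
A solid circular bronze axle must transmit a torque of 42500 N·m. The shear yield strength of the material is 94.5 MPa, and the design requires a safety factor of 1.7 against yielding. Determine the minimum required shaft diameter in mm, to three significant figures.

Allowable shear stress τ_allow = 94.5/1.7 = 55.59 MPa.
For a solid shaft τ = 16T/(πd³), so d³ = 16T/(π τ_allow) = 16×4.2500×10^7/(π×55.59) = 3.894×10^6 mm³.
d = (3.894×10^6)^(1/3) = 157.3 mm.

d = 157 mm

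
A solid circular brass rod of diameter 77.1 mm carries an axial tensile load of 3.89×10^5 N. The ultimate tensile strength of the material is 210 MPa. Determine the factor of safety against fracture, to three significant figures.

A = πd²/4 = 4669 mm².
σ = F/A = 389000/4669 = 83.32 MPa.
n = 210/83.32 = 2.520.

n = 2.52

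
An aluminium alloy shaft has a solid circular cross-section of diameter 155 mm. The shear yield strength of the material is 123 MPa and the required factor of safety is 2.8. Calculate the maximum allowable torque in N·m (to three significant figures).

T_allow = 32100 N·m

τ_allow = 123/2.8 = 43.93 MPa.
For a solid shaft T_allow = τ_allow·πd³/16; πd³/16 = π×155³/16 = 731200 mm³.
T_allow = 43.93×731200 = 3.212×10^7 N·mm = 32120 N·m.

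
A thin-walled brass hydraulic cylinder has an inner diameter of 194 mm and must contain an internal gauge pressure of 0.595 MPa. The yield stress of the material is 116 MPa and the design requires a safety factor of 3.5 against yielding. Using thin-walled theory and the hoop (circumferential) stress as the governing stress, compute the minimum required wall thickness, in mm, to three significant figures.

t = 1.74 mm

σ_allow = 116/3.5 = 33.14 MPa.
Hoop stress σ_h = pD/(2t), so t = pD/(2σ_allow) = 0.595×194/(2×33.14) = 1.741 mm.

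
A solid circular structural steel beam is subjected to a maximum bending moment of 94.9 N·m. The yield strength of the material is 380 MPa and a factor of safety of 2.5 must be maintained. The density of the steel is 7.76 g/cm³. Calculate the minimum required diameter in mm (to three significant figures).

σ_allow = 380/2.5 = 152.0 MPa.
For a solid circular section σ = 32M/(πd³), so d³ = 32M/(π σ_allow) = 32×94900/(π×152.0) = 6359 mm³.
d = 18.53 mm.

d = 18.5 mm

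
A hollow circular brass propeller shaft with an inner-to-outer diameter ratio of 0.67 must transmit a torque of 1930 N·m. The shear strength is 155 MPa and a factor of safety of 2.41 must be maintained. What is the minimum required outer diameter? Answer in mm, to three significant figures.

τ_allow = 155/2.41 = 64.32 MPa.
For a hollow shaft τ = 16T/[πd_o³(1−k⁴)] with k = 0.67, so 1−k⁴ = 0.7985.
d_o³ = 16T/[π τ_allow (1−k⁴)] = 16×1930000/(π×64.32×0.7985) = 191400 mm³.
d_o = 57.63 mm.

d_o = 57.6 mm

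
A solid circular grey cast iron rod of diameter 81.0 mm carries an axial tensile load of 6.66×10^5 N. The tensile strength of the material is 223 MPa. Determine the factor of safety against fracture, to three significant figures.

A = πd²/4 = 5153 mm².
σ = F/A = 666000/5153 = 129.2 MPa.
n = 223/129.2 = 1.725.

n = 1.73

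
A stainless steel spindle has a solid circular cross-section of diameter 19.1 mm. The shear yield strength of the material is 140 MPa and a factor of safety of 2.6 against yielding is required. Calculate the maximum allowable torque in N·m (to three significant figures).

τ_allow = 140/2.6 = 53.85 MPa.
For a solid shaft T_allow = τ_allow·πd³/16; πd³/16 = π×19.1³/16 = 1368 mm³.
T_allow = 53.85×1368 = 73670 N·mm = 73.67 N·m.

T_allow = 73.7 N·m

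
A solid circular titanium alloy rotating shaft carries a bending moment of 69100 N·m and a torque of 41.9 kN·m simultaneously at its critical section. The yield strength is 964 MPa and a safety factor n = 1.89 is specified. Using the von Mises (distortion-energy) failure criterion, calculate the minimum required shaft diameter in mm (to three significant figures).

d = 116 mm

σ_allow = σ_y/n = 964/1.89 = 510.1 MPa.
For a solid shaft σ_b = 32M/(πd³) and τ = 16T/(πd³), so the von Mises stress is σ' = (16/πd³)·√(4M²+3T²).
√(4M²+3T²) = √(4×(6.910×10^7)² + 3×(4.190×10^7)²) = 1.561×10^8 N·mm.
d³ = 16×1.561×10^8/(π×510.1) = 1.559×10^6 mm³.
d = 115.9 mm.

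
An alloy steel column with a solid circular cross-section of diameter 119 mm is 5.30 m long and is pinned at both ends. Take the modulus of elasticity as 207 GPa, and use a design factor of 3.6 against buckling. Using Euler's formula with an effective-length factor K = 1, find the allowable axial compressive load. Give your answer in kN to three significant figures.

P_allow = 199 kN

I = πd⁴/64 = π×119⁴/64 = 9.844×10^6 mm⁴.
Effective length L_e = KL = 1×5.30 m = 5300 mm.
Euler critical load P_cr = π²EI/L_e² = π²×207000×9.844×10^6/5300² = 715900 N.
P_allow = P_cr/n = 715900/3.6 = 198900 N.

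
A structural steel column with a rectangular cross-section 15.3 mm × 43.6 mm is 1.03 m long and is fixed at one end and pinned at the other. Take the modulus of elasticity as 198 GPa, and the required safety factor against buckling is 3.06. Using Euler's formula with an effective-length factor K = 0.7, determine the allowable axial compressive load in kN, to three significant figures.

Buckling occurs about the weak axis: I_min = h·b³/12 = 43.6×15.3³/12 = 13010 mm⁴ (b = 15.3 mm is the smaller dimension).
Effective length L_e = KL = 0.7×1.03 m = 721.0 mm.
Euler critical load P_cr = π²EI/L_e² = π²×198000×13010/721.0² = 48920 N.
P_allow = P_cr/n = 48920/3.06 = 15990 N.

P_allow = 16.0 kN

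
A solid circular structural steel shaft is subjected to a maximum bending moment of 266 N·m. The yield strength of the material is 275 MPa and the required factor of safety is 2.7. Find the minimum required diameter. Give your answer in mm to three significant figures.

d = 29.9 mm

σ_allow = 275/2.7 = 101.9 MPa.
For a solid circular section σ = 32M/(πd³), so d³ = 32M/(π σ_allow) = 32×266000/(π×101.9) = 26600 mm³.
d = 29.85 mm.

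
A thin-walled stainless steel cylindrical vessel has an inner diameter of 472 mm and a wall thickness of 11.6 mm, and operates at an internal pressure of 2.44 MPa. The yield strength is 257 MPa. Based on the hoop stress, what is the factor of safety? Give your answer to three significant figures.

n = 5.18

σ_h = pD/(2t) = 2.44×472/(2×11.6) = 49.64 MPa.
n = 257/49.64 = 5.177.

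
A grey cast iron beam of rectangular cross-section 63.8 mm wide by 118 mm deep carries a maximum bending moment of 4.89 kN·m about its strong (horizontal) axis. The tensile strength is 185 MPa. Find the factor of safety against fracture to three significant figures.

n = 5.60

Section modulus S = bh²/6 = 63.8×118²/6 = 148100 mm³.
σ = M/S = 4890000/148100 = 33.03 MPa.
n = 185/33.03 = 5.601.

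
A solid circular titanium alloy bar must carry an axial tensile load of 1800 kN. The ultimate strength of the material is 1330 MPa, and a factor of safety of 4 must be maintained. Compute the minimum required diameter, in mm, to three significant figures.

Allowable stress σ_allow = 1330/4 = 332.5 MPa.
Required area A = F/σ_allow = 1800000/332.5 = 5414 mm².
A = πd²/4 → d = √(4A/π) = 83.02 mm.

d = 83.0 mm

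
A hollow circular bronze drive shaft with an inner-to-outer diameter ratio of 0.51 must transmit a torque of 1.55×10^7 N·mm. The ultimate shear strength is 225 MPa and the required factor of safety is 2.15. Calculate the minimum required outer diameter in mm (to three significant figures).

d_o = 93.2 mm

τ_allow = 225/2.15 = 104.7 MPa.
For a hollow shaft τ = 16T/[πd_o³(1−k⁴)] with k = 0.51, so 1−k⁴ = 0.9323.
d_o³ = 16T/[π τ_allow (1−k⁴)] = 16×1.5500×10^7/(π×104.7×0.9323) = 809100 mm³.
d_o = 93.18 mm.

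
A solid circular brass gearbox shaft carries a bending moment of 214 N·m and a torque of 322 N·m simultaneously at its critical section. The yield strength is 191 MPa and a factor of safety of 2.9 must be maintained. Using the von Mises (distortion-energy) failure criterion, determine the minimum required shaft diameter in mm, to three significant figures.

σ_allow = σ_y/n = 191/2.9 = 65.86 MPa.
For a solid shaft σ_b = 32M/(πd³) and τ = 16T/(πd³), so the von Mises stress is σ' = (16/πd³)·√(4M²+3T²).
√(4M²+3T²) = √(4×(214000)² + 3×(322000)²) = 703000 N·mm.
d³ = 16×703000/(π×65.86) = 54360 mm³.
d = 37.88 mm.

d = 37.9 mm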